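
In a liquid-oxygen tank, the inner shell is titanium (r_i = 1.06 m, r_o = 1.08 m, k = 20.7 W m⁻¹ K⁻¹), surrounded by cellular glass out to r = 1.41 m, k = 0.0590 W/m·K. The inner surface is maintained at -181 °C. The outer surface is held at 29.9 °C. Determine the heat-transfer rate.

Q = 721 W

Resistance network (inner→outer):
  R_titanium = (1/1.06 − 1/1.08)/(4πk) = 0.01747/(4π·20.7) = 6.716×10^-5 K/W
  R_cellular glass = (1/1.08 − 1/1.41)/(4πk) = 0.2167/(4π·0.0590) = 0.2923 K/W
ΣR = 6.716×10^-5 + 0.2923 = 0.2924 K/W
Q = ΔT/ΣR = (-181 °C − 29.9 °C)/0.2924 = -721 W
(Negative Q ⇒ heat flows inward; heat gain = 721 W.)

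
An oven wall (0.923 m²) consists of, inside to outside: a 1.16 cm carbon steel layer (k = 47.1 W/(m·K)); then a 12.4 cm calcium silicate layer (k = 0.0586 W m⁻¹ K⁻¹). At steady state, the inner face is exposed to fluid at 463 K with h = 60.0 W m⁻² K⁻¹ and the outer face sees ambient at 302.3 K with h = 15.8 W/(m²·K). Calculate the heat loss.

Q = 67.5 W

Series thermal resistances, inner to outer:
  R_conv,in = 1/(hA) = 1/(60.0·0.923) = 0.01806 K/W
  R_carbon steel = L/(kA) = 0.0116/(47.1·0.923) = 2.668×10^-4 K/W
  R_calcium silicate = L/(kA) = 0.124/(0.0586·0.923) = 2.293 K/W
  R_conv,out = 1/(hA) = 1/(15.8·0.923) = 0.06857 K/W
ΣR = 0.01806 + 2.668×10^-4 + 2.293 + 0.06857 = 2.380 K/W
Q = ΔT/ΣR = (463 K − 302.3 K)/2.380 = 67.5 W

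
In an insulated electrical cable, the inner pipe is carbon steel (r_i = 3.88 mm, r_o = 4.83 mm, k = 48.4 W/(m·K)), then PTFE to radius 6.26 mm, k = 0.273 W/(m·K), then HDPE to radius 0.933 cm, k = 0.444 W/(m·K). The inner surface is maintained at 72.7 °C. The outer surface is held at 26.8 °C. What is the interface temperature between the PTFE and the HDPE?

T = 49.1 °C

Series thermal resistances, inner to outer:
  R'_carbon steel = ln(0.00483/0.00388)/(2πk) = 0.2190/(2π·48.4) = 7.202×10^-4 m·K/W
  R'_PTFE = ln(0.00626/0.00483)/(2πk) = 0.2593/(2π·0.273) = 0.1512 m·K/W
  R'_HDPE = ln(0.00933/0.00626)/(2πk) = 0.3991/(2π·0.444) = 0.1430 m·K/W
ΣR = 7.202×10^-4 + 0.1512 + 0.1430 = 0.2949 m·K/W
Q' = ΔT/ΣR = (72.7 °C − 26.8 °C)/0.2949 = 155.6 W/m
From the inner boundary to the PTFE/HDPE interface, ΣR_partial = 0.1519 m·K/W.
T_interface = T_in − Q'·ΣR_partial = 72.7 °C − (155.6)(0.1519) = 49.1 °C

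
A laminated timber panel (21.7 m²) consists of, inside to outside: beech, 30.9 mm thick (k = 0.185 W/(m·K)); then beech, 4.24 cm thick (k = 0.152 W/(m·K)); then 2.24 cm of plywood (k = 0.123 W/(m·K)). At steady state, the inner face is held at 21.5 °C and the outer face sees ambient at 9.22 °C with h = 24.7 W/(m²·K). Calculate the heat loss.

Resistance network (inner→outer):
  R_beech = L/(kA) = 0.0309/(0.185·21.7) = 0.007697 K/W
  R_beech = L/(kA) = 0.0424/(0.152·21.7) = 0.01285 K/W
  R_plywood = L/(kA) = 0.0224/(0.123·21.7) = 0.008392 K/W
  R_conv,out = 1/(hA) = 1/(24.7·21.7) = 0.001866 K/W
ΣR = 0.007697 + 0.01285 + 0.008392 + 0.001866 = 0.03080 K/W
Q = ΔT/ΣR = (21.5 °C − 9.22 °C)/0.03080 = 399 W

Q = 399 W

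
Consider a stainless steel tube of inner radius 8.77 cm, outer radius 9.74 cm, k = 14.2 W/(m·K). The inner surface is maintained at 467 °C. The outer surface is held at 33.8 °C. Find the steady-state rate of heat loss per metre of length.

Q' = 368 kW/m

Q' = 2πk·ΔT/ln(r₂/r₁) = 2π × 14.2 × 433.2 / ln(0.0974/0.0877) = 3.68×10^5 W/m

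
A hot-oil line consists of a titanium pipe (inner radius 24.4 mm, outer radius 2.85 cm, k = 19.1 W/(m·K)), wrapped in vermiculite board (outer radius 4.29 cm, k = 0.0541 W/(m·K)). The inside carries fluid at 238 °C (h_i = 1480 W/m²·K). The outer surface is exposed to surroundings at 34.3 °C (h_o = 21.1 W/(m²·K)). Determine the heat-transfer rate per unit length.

Q' = 147 W/m

Treat each layer as a resistance in series:
  R'_conv,in = 1/(2πr h) = 1/(2π·0.0244·1480) = 0.004407 m·K/W
  R'_titanium = ln(0.0285/0.0244)/(2πk) = 0.1553/(2π·19.1) = 0.001294 m·K/W
  R'_vermiculite board = ln(0.0429/0.0285)/(2πk) = 0.4090/(2π·0.0541) = 1.203 m·K/W
  R'_conv,out = 1/(2πr h) = 1/(2π·0.0429·21.1) = 0.1758 m·K/W
ΣR = 0.004407 + 0.001294 + 1.203 + 0.1758 = 1.385 m·K/W
Q' = ΔT/ΣR = (238 °C − 34.3 °C)/1.385 = 147 W/m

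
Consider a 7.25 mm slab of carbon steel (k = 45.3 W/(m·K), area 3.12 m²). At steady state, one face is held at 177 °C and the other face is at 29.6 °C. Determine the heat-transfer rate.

Q = 2.87×10^6 W

Q = kA·ΔT/L = 45.3 × 3.12 × |177 °C − 29.6 °C| / 0.00725 = 2.87×10^6 W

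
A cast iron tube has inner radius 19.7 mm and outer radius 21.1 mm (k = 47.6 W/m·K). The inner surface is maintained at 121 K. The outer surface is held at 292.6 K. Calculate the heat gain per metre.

Q' = 2πk·ΔT/ln(r₂/r₁) = 2π × 47.6 × 171.6 / ln(0.0211/0.0197) = 7.48×10^5 W/m

Q' = 748 kW/m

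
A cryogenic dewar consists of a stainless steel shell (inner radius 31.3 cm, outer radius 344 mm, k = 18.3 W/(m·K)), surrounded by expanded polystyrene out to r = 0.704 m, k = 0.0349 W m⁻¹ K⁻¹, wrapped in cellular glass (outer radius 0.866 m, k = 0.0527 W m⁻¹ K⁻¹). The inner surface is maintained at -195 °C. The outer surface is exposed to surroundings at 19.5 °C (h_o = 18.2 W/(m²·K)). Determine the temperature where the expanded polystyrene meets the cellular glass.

Resistance network (inner→outer):
  R_stainless steel = (1/0.313 − 1/0.344)/(4πk) = 0.2879/(4π·18.3) = 0.001252 K/W
  R_expanded polystyrene = (1/0.344 − 1/0.704)/(4πk) = 1.487/(4π·0.0349) = 3.390 K/W
  R_cellular glass = (1/0.704 − 1/0.866)/(4πk) = 0.2657/(4π·0.0527) = 0.4012 K/W
  R_conv,out = 1/(4πr²h) = 1/(4π·0.866²·18.2) = 0.005830 K/W
ΣR = 0.001252 + 3.390 + 0.4012 + 0.005830 = 3.798 K/W
Q = ΔT/ΣR = (-195 °C − 19.5 °C)/3.798 = -56.48 W
From the inner boundary to the expanded polystyrene/cellular glass interface, ΣR_partial = 3.391 K/W.
T_interface = T_in − Q·ΣR_partial = -195 °C − (-56.48)(3.391) = -3.5 °C

T = -3.5 °C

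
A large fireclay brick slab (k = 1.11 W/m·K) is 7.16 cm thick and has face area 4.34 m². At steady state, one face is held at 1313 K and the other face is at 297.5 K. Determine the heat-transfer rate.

Q = 68300 W

Q = kA·ΔT/L = 1.11 × 4.34 × |1313 K − 297.5 K| / 0.0716 = 68300 W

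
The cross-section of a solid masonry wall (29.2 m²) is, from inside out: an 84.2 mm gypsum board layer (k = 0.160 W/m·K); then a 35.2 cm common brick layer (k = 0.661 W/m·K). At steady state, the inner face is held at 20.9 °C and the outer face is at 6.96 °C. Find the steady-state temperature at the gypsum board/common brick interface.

Series thermal resistances, inner to outer:
  R_gypsum board = L/(kA) = 0.0842/(0.160·29.2) = 0.01802 K/W
  R_common brick = L/(kA) = 0.352/(0.661·29.2) = 0.01824 K/W
ΣR = 0.01802 + 0.01824 = 0.03626 K/W
Q = ΔT/ΣR = (20.9 °C − 6.96 °C)/0.03626 = 384.4 W
From the inner boundary to the gypsum board/common brick interface, ΣR_partial = 0.01802 K/W.
T_interface = T_in − Q·ΣR_partial = 20.9 °C − (384.4)(0.01802) = 14.0 °C

T = 14.0 °C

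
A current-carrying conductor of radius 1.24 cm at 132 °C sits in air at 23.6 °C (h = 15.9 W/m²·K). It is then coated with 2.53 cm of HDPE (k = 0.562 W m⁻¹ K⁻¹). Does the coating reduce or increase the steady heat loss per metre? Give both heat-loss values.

increases: 134 → 187 W/m

Critical radius for a cylinder: r_cr = k/h = 0.0353 m = 3.53 cm.
Outer radius after coating: r₂ = 0.0124 + 0.0253 = 0.0377 m.
r₁ < r_cr < r₂: heat loss rises to a maximum at r_cr then falls. Whether the coating helps depends on whether Q(r₂) has dropped back below Q(r₁).
Bare: R = 1/(2πr₁h) = 0.8072 m·K/W; Q = 108.4/0.8072 = 134 W/m.
Coated: R = R_cond + R_conv = 0.5804 m·K/W; Q = 108.4/0.5804 = 187 W/m.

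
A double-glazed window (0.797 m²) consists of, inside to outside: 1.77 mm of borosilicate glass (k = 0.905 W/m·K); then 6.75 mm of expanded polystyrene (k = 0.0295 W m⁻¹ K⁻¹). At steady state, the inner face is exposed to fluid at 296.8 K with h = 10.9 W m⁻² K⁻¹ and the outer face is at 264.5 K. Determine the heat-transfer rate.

Series thermal resistances, inner to outer:
  R_conv,in = 1/(hA) = 1/(10.9·0.797) = 0.1151 K/W
  R_borosilicate glass = L/(kA) = 0.00177/(0.905·0.797) = 0.002454 K/W
  R_expanded polystyrene = L/(kA) = 0.00675/(0.0295·0.797) = 0.2871 K/W
ΣR = 0.1151 + 0.002454 + 0.2871 = 0.4047 K/W
Q = ΔT/ΣR = (296.8 K − 264.5 K)/0.4047 = 79.8 W

Q = 79.8 W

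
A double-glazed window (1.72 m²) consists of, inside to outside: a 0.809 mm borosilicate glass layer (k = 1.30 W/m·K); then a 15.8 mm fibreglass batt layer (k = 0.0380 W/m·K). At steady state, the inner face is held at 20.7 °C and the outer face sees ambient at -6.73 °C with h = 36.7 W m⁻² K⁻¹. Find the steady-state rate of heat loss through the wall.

Resistance network (inner→outer):
  R_borosilicate glass = L/(kA) = 8.09×10^-4/(1.30·1.72) = 3.618×10^-4 K/W
  R_fibreglass batt = L/(kA) = 0.0158/(0.0380·1.72) = 0.2417 K/W
  R_conv,out = 1/(hA) = 1/(36.7·1.72) = 0.01584 K/W
ΣR = 3.618×10^-4 + 0.2417 + 0.01584 = 0.2579 K/W
Q = ΔT/ΣR = (20.7 °C − -6.73 °C)/0.2579 = 106 W

Q = 106 W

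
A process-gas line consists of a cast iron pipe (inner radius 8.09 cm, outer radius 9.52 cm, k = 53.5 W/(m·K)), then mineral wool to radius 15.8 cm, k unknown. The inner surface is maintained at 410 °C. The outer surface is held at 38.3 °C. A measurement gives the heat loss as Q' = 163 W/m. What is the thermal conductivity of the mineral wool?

ΣR = ΔT/Q' = |410 − 38.3|/163 = 2.280 m·K/W
Known resistances:
  R'_cast iron = ln(0.0952/0.0809)/(2πk) = 0.1628/(2π·53.5) = 4.842×10^-4 m·K/W
R_mineral wool = ΣR − ΣR_known = 2.280 − 4.842×10^-4 = 2.280 m·K/W
ln(r₂/r₁)/(2πk) = 2.280 ⇒ k = 0.5066/(2π·2.280) = 0.0354 W/m·K

k = 0.0354 W/m·K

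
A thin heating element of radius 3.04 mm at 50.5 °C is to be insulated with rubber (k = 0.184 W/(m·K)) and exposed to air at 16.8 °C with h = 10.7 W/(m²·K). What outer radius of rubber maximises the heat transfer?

For a cylinder, r_cr = k_ins/h = 0.184/10.7 = 0.0172 m = 1.72 cm

r_cr = 1.72 cm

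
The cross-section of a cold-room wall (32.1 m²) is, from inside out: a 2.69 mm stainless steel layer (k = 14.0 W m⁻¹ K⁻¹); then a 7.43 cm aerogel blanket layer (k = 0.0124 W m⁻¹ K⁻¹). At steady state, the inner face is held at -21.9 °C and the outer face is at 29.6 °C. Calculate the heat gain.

Q = 276 W

Resistance network (inner→outer):
  R_stainless steel = L/(kA) = 0.00269/(14.0·32.1) = 5.986×10^-6 K/W
  R_aerogel blanket = L/(kA) = 0.0743/(0.0124·32.1) = 0.1867 K/W
ΣR = 5.986×10^-6 + 0.1867 = 0.1867 K/W
Q = ΔT/ΣR = (-21.9 °C − 29.6 °C)/0.1867 = -276 W
(Negative Q ⇒ heat flows inward; heat gain = 276 W.)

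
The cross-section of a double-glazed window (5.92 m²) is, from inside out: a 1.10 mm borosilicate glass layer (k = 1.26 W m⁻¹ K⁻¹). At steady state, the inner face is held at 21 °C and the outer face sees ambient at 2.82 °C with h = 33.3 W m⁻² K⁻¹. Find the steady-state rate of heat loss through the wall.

Q = 3.48 kW

Treat each layer as a resistance in series:
  R_borosilicate glass = L/(kA) = 0.00110/(1.26·5.92) = 1.475×10^-4 K/W
  R_conv,out = 1/(hA) = 1/(33.3·5.92) = 0.005073 K/W
ΣR = 1.475×10^-4 + 0.005073 = 0.005221 K/W
Q = ΔT/ΣR = (21 °C − 2.82 °C)/0.005221 = 3480 W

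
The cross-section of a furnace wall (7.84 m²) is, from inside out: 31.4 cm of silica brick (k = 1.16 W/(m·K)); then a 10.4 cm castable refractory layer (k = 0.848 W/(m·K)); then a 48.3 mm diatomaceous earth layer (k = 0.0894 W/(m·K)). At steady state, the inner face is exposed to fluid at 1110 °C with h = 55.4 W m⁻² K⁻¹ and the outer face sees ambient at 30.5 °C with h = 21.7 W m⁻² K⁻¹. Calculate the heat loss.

Q = 8480 W

Treat each layer as a resistance in series:
  R_conv,in = 1/(hA) = 1/(55.4·7.84) = 0.002302 K/W
  R_silica brick = L/(kA) = 0.314/(1.16·7.84) = 0.03453 K/W
  R_castable refractory = L/(kA) = 0.104/(0.848·7.84) = 0.01564 K/W
  R_diatomaceous earth = L/(kA) = 0.0483/(0.0894·7.84) = 0.06891 K/W
  R_conv,out = 1/(hA) = 1/(21.7·7.84) = 0.005878 K/W
ΣR = 0.002302 + 0.03453 + 0.01564 + 0.06891 + 0.005878 = 0.1273 K/W
Q = ΔT/ΣR = (1110 °C − 30.5 °C)/0.1273 = 8480 W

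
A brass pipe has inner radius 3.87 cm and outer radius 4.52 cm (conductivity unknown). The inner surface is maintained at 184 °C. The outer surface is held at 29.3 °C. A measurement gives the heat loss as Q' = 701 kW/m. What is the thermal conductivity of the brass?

k = 112 W/m·K

ΣR = ΔT/Q' = |184 − 29.3|/7.01×10^5 = 2.207×10^-4 m·K/W
ln(r₂/r₁)/(2πk) = 2.207×10^-4 ⇒ k = 0.1553/(2π·2.207×10^-4) = 112 W/m·K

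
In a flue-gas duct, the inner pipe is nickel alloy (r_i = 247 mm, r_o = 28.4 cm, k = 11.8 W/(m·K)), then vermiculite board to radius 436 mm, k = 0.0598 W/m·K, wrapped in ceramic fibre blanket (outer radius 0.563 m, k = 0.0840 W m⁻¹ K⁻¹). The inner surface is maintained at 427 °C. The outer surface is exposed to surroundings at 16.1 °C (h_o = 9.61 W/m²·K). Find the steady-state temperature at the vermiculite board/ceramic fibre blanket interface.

T = 144 °C

Treat each layer as a resistance in series:
  R'_nickel alloy = ln(0.284/0.247)/(2πk) = 0.1396/(2π·11.8) = 0.001883 m·K/W
  R'_vermiculite board = ln(0.436/0.284)/(2πk) = 0.4287/(2π·0.0598) = 1.141 m·K/W
  R'_ceramic fibre blanket = ln(0.563/0.436)/(2πk) = 0.2556/(2π·0.0840) = 0.4844 m·K/W
  R'_conv,out = 1/(2πr h) = 1/(2π·0.563·9.61) = 0.02942 m·K/W
ΣR = 0.001883 + 1.141 + 0.4844 + 0.02942 = 1.657 m·K/W
Q' = ΔT/ΣR = (427 °C − 16.1 °C)/1.657 = 248.0 W/m
From the inner boundary to the vermiculite board/ceramic fibre blanket interface, ΣR_partial = 1.143 m·K/W.
T_interface = T_in − Q'·ΣR_partial = 427 °C − (248.0)(1.143) = 144 °C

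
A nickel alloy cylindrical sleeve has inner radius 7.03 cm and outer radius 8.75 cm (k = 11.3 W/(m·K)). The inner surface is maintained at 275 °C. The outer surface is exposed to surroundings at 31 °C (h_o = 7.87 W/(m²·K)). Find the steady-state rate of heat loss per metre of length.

Q' = 1040 W/m

Series thermal resistances, inner to outer:
  R'_nickel alloy = ln(0.0875/0.0703)/(2πk) = 0.2189/(2π·11.3) = 0.003083 m·K/W
  R'_conv,out = 1/(2πr h) = 1/(2π·0.0875·7.87) = 0.2311 m·K/W
ΣR = 0.003083 + 0.2311 = 0.2342 m·K/W
Q' = ΔT/ΣR = (275 °C − 31 °C)/0.2342 = 1040 W/m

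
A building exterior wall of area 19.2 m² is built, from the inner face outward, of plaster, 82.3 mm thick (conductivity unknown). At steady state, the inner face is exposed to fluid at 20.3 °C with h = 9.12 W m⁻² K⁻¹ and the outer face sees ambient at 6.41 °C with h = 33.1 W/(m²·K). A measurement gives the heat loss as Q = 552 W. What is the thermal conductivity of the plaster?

ΣR = ΔT/Q = |20.3 − 6.41|/552 = 0.02516 K/W
Known resistances:
  R_conv,in = 1/(hA) = 1/(9.12·19.2) = 0.005711 K/W
  R_conv,out = 1/(hA) = 1/(33.1·19.2) = 0.001574 K/W
R_plaster = ΣR − ΣR_known = 0.02516 − 0.007285 = 0.01787 K/W
L/(kA) = 0.01787 ⇒ k = 0.0823/(0.01787·19.2) = 0.240 W/m·K

k = 0.240 W/m·K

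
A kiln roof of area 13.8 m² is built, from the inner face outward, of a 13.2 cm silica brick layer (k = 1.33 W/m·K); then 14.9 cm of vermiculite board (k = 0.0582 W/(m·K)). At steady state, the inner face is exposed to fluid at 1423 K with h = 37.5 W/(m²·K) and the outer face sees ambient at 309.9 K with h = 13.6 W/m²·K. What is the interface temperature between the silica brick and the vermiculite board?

Treat each layer as a resistance in series:
  R_conv,in = 1/(hA) = 1/(37.5·13.8) = 0.001932 K/W
  R_silica brick = L/(kA) = 0.132/(1.33·13.8) = 0.007192 K/W
  R_vermiculite board = L/(kA) = 0.149/(0.0582·13.8) = 0.1855 K/W
  R_conv,out = 1/(hA) = 1/(13.6·13.8) = 0.005328 K/W
ΣR = 0.001932 + 0.007192 + 0.1855 + 0.005328 = 0.2000 K/W
Q = ΔT/ΣR = (1423 K − 309.9 K)/0.2000 = 5565 W
From the inner boundary to the silica brick/vermiculite board interface, ΣR_partial = 0.009124 K/W.
T_interface = T_in − Q·ΣR_partial = 1423 K − (5565)(0.009124) = 1372 K

T = 1372 K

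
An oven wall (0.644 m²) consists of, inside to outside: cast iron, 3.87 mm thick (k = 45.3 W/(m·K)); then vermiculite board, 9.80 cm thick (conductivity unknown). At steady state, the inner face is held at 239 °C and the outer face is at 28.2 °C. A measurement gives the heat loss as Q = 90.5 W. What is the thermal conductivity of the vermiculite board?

ΣR = ΔT/Q = |239 − 28.2|/90.5 = 2.329 K/W
Known resistances:
  R_cast iron = L/(kA) = 0.00387/(45.3·0.644) = 1.327×10^-4 K/W
R_vermiculite board = ΣR − ΣR_known = 2.329 − 1.327×10^-4 = 2.329 K/W
L/(kA) = 2.329 ⇒ k = 0.0980/(2.329·0.644) = 0.0653 W/m·K

k = 0.0653 W/m·K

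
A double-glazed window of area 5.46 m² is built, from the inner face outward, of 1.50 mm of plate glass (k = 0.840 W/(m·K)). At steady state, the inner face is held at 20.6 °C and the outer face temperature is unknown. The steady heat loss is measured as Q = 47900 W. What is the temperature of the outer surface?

Series resistances:
  R_plate glass = L/(kA) = 0.00150/(0.840·5.46) = 3.271×10^-4 K/W
ΣR = 3.271×10^-4 K/W
ΔT = Q·ΣR = 47900 × 3.271×10^-4 = 15.67 K
Heat flows outward, so T_out = T_in − ΔT = 20.6 − 15.67 = 4.93 °C

T_out = 4.93 °C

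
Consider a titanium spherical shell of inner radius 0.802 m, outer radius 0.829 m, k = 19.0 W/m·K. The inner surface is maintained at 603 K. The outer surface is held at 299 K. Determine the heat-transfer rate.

Q = 4πk·ΔT/(1/r₁ − 1/r₂) = 4π × 19.0 × 304 / (1/0.802 − 1/0.829) = 1.79×10^6 W

Q = 1.79×10^6 W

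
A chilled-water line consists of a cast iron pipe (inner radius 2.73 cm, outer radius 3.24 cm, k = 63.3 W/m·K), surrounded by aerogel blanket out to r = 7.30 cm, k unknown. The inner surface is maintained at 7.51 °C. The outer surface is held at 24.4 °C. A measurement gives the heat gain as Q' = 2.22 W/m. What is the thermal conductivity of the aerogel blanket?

ΣR = ΔT/Q' = |7.51 − 24.4|/2.22 = 7.608 m·K/W
Known resistances:
  R'_cast iron = ln(0.0324/0.0273)/(2πk) = 0.1713/(2π·63.3) = 4.306×10^-4 m·K/W
R_aerogel blanket = ΣR − ΣR_known = 7.608 − 4.306×10^-4 = 7.608 m·K/W
ln(r₂/r₁)/(2πk) = 7.608 ⇒ k = 0.8123/(2π·7.608) = 0.0170 W/m·K

k = 0.0170 W/m·K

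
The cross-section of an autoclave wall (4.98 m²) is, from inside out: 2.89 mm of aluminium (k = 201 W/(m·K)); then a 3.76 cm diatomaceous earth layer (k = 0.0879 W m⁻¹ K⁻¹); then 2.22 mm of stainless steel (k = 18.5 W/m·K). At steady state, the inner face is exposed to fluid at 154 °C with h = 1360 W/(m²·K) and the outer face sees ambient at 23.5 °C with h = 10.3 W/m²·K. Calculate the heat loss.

Resistance network (inner→outer):
  R_conv,in = 1/(hA) = 1/(1360·4.98) = 1.476×10^-4 K/W
  R_aluminium = L/(kA) = 0.00289/(201·4.98) = 2.887×10^-6 K/W
  R_diatomaceous earth = L/(kA) = 0.0376/(0.0879·4.98) = 0.08590 K/W
  R_stainless steel = L/(kA) = 0.00222/(18.5·4.98) = 2.410×10^-5 K/W
  R_conv,out = 1/(hA) = 1/(10.3·4.98) = 0.01950 K/W
ΣR = 1.476×10^-4 + 2.887×10^-6 + 0.08590 + 2.410×10^-5 + 0.01950 = 0.1056 K/W
Q = ΔT/ΣR = (154 °C − 23.5 °C)/0.1056 = 1240 W

Q = 1240 W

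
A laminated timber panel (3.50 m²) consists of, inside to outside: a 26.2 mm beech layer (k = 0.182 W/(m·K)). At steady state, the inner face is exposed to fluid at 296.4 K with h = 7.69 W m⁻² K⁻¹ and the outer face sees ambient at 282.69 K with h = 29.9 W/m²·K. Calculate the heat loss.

Q = 156 W

Treat each layer as a resistance in series:
  R_conv,in = 1/(hA) = 1/(7.69·3.50) = 0.03715 K/W
  R_beech = L/(kA) = 0.0262/(0.182·3.50) = 0.04113 K/W
  R_conv,out = 1/(hA) = 1/(29.9·3.50) = 0.009556 K/W
ΣR = 0.03715 + 0.04113 + 0.009556 = 0.08784 K/W
Q = ΔT/ΣR = (296.4 K − 282.69 K)/0.08784 = 156 W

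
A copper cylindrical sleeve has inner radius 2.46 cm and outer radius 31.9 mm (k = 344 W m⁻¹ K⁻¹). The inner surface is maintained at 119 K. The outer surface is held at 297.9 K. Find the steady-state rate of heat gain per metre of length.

Q' = 1490 kW/m

Q' = 2πk·ΔT/ln(r₂/r₁) = 2π × 344 × 178.9 / ln(0.0319/0.0246) = 1.49×10^6 W/m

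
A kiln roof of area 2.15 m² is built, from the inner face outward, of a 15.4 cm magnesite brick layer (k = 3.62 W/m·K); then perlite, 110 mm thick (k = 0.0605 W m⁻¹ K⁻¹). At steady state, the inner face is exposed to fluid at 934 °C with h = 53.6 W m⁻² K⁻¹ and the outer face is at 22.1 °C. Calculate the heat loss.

Q = 1040 W

Treat each layer as a resistance in series:
  R_conv,in = 1/(hA) = 1/(53.6·2.15) = 0.008678 K/W
  R_magnesite brick = L/(kA) = 0.154/(3.62·2.15) = 0.01979 K/W
  R_perlite = L/(kA) = 0.110/(0.0605·2.15) = 0.8457 K/W
ΣR = 0.008678 + 0.01979 + 0.8457 = 0.8742 K/W
Q = ΔT/ΣR = (934 °C − 22.1 °C)/0.8742 = 1040 W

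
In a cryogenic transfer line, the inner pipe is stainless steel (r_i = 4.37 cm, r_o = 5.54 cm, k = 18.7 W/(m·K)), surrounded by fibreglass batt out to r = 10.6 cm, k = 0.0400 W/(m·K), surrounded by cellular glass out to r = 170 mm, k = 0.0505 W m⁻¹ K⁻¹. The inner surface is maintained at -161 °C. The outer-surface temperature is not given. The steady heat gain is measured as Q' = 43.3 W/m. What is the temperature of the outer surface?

Sum the resistances:
  R'_stainless steel = ln(0.0554/0.0437)/(2πk) = 0.2372/(2π·18.7) = 0.002019 m·K/W
  R'_fibreglass batt = ln(0.106/0.0554)/(2πk) = 0.6489/(2π·0.0400) = 2.582 m·K/W
  R'_cellular glass = ln(0.170/0.106)/(2πk) = 0.4724/(2π·0.0505) = 1.489 m·K/W
ΣR = 4.072 m·K/W
ΔT = Q'·ΣR = 43.3 × 4.072 = 176.3 K
Heat flows inward, so T_out = T_in + ΔT = -161 + 176.3 = 15.3 °C

T_out = 15.3 °C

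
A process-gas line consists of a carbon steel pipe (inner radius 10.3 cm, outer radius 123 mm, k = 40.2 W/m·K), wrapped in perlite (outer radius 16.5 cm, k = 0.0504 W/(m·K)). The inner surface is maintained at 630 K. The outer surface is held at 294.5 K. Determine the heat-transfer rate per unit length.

Q' = 361 W/m

Resistance network (inner→outer):
  R'_carbon steel = ln(0.123/0.103)/(2πk) = 0.1775/(2π·40.2) = 7.026×10^-4 m·K/W
  R'_perlite = ln(0.165/0.123)/(2πk) = 0.2938/(2π·0.0504) = 0.9276 m·K/W
ΣR = 7.026×10^-4 + 0.9276 = 0.9283 m·K/W
Q' = ΔT/ΣR = (630 K − 294.5 K)/0.9283 = 361 W/m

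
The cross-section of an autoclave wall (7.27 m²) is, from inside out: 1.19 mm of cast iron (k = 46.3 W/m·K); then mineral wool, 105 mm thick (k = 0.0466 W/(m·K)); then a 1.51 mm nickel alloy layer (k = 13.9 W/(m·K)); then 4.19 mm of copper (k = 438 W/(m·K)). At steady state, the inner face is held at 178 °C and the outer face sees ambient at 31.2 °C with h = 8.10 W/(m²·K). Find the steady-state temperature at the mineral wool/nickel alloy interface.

Treat each layer as a resistance in series:
  R_cast iron = L/(kA) = 0.00119/(46.3·7.27) = 3.535×10^-6 K/W
  R_mineral wool = L/(kA) = 0.105/(0.0466·7.27) = 0.3099 K/W
  R_nickel alloy = L/(kA) = 0.00151/(13.9·7.27) = 1.494×10^-5 K/W
  R_copper = L/(kA) = 0.00419/(438·7.27) = 1.316×10^-6 K/W
  R_conv,out = 1/(hA) = 1/(8.10·7.27) = 0.01698 K/W
ΣR = 3.535×10^-6 + 0.3099 + 1.494×10^-5 + 1.316×10^-6 + 0.01698 = 0.3269 K/W
Q = ΔT/ΣR = (178 °C − 31.2 °C)/0.3269 = 449.1 W
From the inner boundary to the mineral wool/nickel alloy interface, ΣR_partial = 0.3099 K/W.
T_interface = T_in − Q·ΣR_partial = 178 °C − (449.1)(0.3099) = 38.8 °C

T = 38.8 °C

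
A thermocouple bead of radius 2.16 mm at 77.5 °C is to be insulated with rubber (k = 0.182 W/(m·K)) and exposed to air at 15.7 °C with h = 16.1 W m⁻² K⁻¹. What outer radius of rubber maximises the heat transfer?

r_cr = 2.26 cm

For a sphere, r_cr = 2k_ins/h = 2·0.182/16.1 = 0.0226 m = 2.26 cm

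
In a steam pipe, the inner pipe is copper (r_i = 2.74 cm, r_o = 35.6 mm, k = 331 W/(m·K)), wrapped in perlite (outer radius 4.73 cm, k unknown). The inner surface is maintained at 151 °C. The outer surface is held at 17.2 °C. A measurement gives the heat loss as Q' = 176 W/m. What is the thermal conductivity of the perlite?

k = 0.0595 W/m·K

ΣR = ΔT/Q' = |151 − 17.2|/176 = 0.7602 m·K/W
Known resistances:
  R'_copper = ln(0.0356/0.0274)/(2πk) = 0.2618/(2π·331) = 1.259×10^-4 m·K/W
R_perlite = ΣR − ΣR_known = 0.7602 − 1.259×10^-4 = 0.7601 m·K/W
ln(r₂/r₁)/(2πk) = 0.7601 ⇒ k = 0.2842/(2π·0.7601) = 0.0595 W/m·K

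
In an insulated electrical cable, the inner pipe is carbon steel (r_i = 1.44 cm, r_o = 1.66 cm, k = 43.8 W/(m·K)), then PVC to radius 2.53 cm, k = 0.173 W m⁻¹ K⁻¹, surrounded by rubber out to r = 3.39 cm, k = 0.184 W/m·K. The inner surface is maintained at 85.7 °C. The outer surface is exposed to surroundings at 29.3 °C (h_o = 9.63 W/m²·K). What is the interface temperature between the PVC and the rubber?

Resistance network (inner→outer):
  R'_carbon steel = ln(0.0166/0.0144)/(2πk) = 0.1422/(2π·43.8) = 5.166×10^-4 m·K/W
  R'_PVC = ln(0.0253/0.0166)/(2πk) = 0.4214/(2π·0.173) = 0.3877 m·K/W
  R'_rubber = ln(0.0339/0.0253)/(2πk) = 0.2926/(2π·0.184) = 0.2531 m·K/W
  R'_conv,out = 1/(2πr h) = 1/(2π·0.0339·9.63) = 0.4875 m·K/W
ΣR = 5.166×10^-4 + 0.3877 + 0.2531 + 0.4875 = 1.129 m·K/W
Q' = ΔT/ΣR = (85.7 °C − 29.3 °C)/1.129 = 49.96 W/m
From the inner boundary to the PVC/rubber interface, ΣR_partial = 0.3882 m·K/W.
T_interface = T_in − Q'·ΣR_partial = 85.7 °C − (49.96)(0.3882) = 66.3 °C

T = 66.3 °C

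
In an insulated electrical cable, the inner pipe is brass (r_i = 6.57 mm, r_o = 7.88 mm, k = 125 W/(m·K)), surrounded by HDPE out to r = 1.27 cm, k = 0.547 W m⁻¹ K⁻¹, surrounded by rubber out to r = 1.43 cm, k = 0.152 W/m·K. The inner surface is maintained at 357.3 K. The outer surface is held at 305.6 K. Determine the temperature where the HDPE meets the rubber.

T = 330.0 K

Series thermal resistances, inner to outer:
  R'_brass = ln(0.00788/0.00657)/(2πk) = 0.1818/(2π·125) = 2.315×10^-4 m·K/W
  R'_HDPE = ln(0.0127/0.00788)/(2πk) = 0.4773/(2π·0.547) = 0.1389 m·K/W
  R'_rubber = ln(0.0143/0.0127)/(2πk) = 0.1187/(2π·0.152) = 0.1242 m·K/W
ΣR = 2.315×10^-4 + 0.1389 + 0.1242 = 0.2633 m·K/W
Q' = ΔT/ΣR = (357.3 K − 305.6 K)/0.2633 = 196.4 W/m
From the inner boundary to the HDPE/rubber interface, ΣR_partial = 0.1391 m·K/W.
T_interface = T_in − Q'·ΣR_partial = 357.3 K − (196.4)(0.1391) = 330.0 K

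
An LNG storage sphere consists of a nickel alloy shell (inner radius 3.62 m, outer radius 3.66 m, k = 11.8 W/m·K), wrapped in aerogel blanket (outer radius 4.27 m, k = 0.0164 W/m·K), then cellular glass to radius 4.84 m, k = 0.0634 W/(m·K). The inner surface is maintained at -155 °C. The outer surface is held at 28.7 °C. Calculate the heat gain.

Q = 820 W

Series thermal resistances, inner to outer:
  R_nickel alloy = (1/3.62 − 1/3.66)/(4πk) = 0.003019/(4π·11.8) = 2.036×10^-5 K/W
  R_aerogel blanket = (1/3.66 − 1/4.27)/(4πk) = 0.03903/(4π·0.0164) = 0.1894 K/W
  R_cellular glass = (1/4.27 − 1/4.84)/(4πk) = 0.02758/(4π·0.0634) = 0.03462 K/W
ΣR = 2.036×10^-5 + 0.1894 + 0.03462 = 0.2240 K/W
Q = ΔT/ΣR = (-155 °C − 28.7 °C)/0.2240 = -820 W
(Negative Q ⇒ heat flows inward; heat gain = 820 W.)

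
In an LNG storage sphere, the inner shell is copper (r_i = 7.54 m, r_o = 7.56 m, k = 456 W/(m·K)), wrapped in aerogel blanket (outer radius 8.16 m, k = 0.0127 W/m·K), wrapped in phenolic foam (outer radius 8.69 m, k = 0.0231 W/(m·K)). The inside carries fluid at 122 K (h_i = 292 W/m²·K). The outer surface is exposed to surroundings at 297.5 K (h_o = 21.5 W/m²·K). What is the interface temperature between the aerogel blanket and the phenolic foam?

T = 245.3 K

Resistance network (inner→outer):
  R_conv,in = 1/(4πr²h) = 1/(4π·7.54²·292) = 4.794×10^-6 K/W
  R_copper = (1/7.54 − 1/7.56)/(4πk) = 3.509×10^-4/(4π·456) = 6.123×10^-8 K/W
  R_aerogel blanket = (1/7.56 − 1/8.16)/(4πk) = 0.009726/(4π·0.0127) = 0.06094 K/W
  R_phenolic foam = (1/8.16 − 1/8.69)/(4πk) = 0.007474/(4π·0.0231) = 0.02575 K/W
  R_conv,out = 1/(4πr²h) = 1/(4π·8.69²·21.5) = 4.901×10^-5 K/W
ΣR = 4.794×10^-6 + 6.123×10^-8 + 0.06094 + 0.02575 + 4.901×10^-5 = 0.08674 K/W
Q = ΔT/ΣR = (122 K − 297.5 K)/0.08674 = -2023 W
From the inner boundary to the aerogel blanket/phenolic foam interface, ΣR_partial = 0.06094 K/W.
T_interface = T_in − Q·ΣR_partial = 122 K − (-2023)(0.06094) = 245.3 K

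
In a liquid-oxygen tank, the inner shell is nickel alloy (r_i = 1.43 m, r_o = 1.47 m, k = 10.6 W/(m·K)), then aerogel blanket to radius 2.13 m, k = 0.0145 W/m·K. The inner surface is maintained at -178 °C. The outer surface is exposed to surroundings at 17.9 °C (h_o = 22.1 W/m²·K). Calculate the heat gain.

Resistance network (inner→outer):
  R_nickel alloy = (1/1.43 − 1/1.47)/(4πk) = 0.01903/(4π·10.6) = 1.429×10^-4 K/W
  R_aerogel blanket = (1/1.47 − 1/2.13)/(4πk) = 0.2108/(4π·0.0145) = 1.157 K/W
  R_conv,out = 1/(4πr²h) = 1/(4π·2.13²·22.1) = 7.937×10^-4 K/W
ΣR = 1.429×10^-4 + 1.157 + 7.937×10^-4 = 1.158 K/W
Q = ΔT/ΣR = (-178 °C − 17.9 °C)/1.158 = -169 W
(Negative Q ⇒ heat flows inward; heat gain = 169 W.)

Q = 169 W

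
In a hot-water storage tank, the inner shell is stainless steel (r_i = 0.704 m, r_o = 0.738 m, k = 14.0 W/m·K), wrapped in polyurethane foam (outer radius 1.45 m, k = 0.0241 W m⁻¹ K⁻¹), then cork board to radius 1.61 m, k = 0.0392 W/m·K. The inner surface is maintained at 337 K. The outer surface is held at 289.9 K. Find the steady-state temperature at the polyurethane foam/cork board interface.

Treat each layer as a resistance in series:
  R_stainless steel = (1/0.704 − 1/0.738)/(4πk) = 0.06544/(4π·14.0) = 3.720×10^-4 K/W
  R_polyurethane foam = (1/0.738 − 1/1.45)/(4πk) = 0.6654/(4π·0.0241) = 2.197 K/W
  R_cork board = (1/1.45 − 1/1.61)/(4πk) = 0.06854/(4π·0.0392) = 0.1391 K/W
ΣR = 3.720×10^-4 + 2.197 + 0.1391 = 2.336 K/W
Q = ΔT/ΣR = (337 K − 289.9 K)/2.336 = 20.16 W
From the inner boundary to the polyurethane foam/cork board interface, ΣR_partial = 2.197 K/W.
T_interface = T_in − Q·ΣR_partial = 337 K − (20.16)(2.197) = 292.7 K

T = 292.7 K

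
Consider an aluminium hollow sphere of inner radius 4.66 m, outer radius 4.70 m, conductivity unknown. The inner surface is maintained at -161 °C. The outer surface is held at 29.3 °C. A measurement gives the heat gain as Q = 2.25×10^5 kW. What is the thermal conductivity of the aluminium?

k = 172 W/m·K

ΣR = ΔT/Q = |-161 − 29.3|/2.25×10^8 = 8.458×10^-7 K/W
(1/r₁−1/r₂)/(4πk) = 8.458×10^-7 ⇒ k = 0.001826/(4π·8.458×10^-7) = 172 W/m·K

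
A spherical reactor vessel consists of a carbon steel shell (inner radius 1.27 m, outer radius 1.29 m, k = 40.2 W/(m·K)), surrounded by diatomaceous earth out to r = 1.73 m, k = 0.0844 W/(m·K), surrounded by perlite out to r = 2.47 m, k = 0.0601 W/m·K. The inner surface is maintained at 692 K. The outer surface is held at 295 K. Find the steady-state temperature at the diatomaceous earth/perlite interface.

Resistance network (inner→outer):
  R_carbon steel = (1/1.27 − 1/1.29)/(4πk) = 0.01221/(4π·40.2) = 2.417×10^-5 K/W
  R_diatomaceous earth = (1/1.29 − 1/1.73)/(4πk) = 0.1972/(4π·0.0844) = 0.1859 K/W
  R_perlite = (1/1.73 − 1/2.47)/(4πk) = 0.1732/(4π·0.0601) = 0.2293 K/W
ΣR = 2.417×10^-5 + 0.1859 + 0.2293 = 0.4152 K/W
Q = ΔT/ΣR = (692 K − 295 K)/0.4152 = 956.2 W
From the inner boundary to the diatomaceous earth/perlite interface, ΣR_partial = 0.1859 K/W.
T_interface = T_in − Q·ΣR_partial = 692 K − (956.2)(0.1859) = 514 K

T = 514 K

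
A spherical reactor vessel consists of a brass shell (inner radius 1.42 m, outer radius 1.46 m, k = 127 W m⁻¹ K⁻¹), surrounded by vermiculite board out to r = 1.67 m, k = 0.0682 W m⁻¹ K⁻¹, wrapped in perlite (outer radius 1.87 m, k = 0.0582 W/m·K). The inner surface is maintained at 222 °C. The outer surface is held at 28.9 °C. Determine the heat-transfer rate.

Treat each layer as a resistance in series:
  R_brass = (1/1.42 − 1/1.46)/(4πk) = 0.01929/(4π·127) = 1.209×10^-5 K/W
  R_vermiculite board = (1/1.46 − 1/1.67)/(4πk) = 0.08613/(4π·0.0682) = 0.1005 K/W
  R_perlite = (1/1.67 − 1/1.87)/(4πk) = 0.06404/(4π·0.0582) = 0.08757 K/W
ΣR = 1.209×10^-5 + 0.1005 + 0.08757 = 0.1881 K/W
Q = ΔT/ΣR = (222 °C − 28.9 °C)/0.1881 = 1030 W

Q = 1030 W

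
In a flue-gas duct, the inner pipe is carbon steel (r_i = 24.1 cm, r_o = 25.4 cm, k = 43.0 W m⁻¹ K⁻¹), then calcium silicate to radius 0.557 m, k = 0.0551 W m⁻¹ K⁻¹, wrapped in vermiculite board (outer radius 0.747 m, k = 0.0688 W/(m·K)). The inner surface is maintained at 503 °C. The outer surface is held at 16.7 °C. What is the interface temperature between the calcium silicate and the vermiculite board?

T = 129 °C

Treat each layer as a resistance in series:
  R'_carbon steel = ln(0.254/0.241)/(2πk) = 0.05254/(2π·43.0) = 1.945×10^-4 m·K/W
  R'_calcium silicate = ln(0.557/0.254)/(2πk) = 0.7852/(2π·0.0551) = 2.268 m·K/W
  R'_vermiculite board = ln(0.747/0.557)/(2πk) = 0.2935/(2π·0.0688) = 0.6790 m·K/W
ΣR = 1.945×10^-4 + 2.268 + 0.6790 = 2.947 m·K/W
Q' = ΔT/ΣR = (503 °C − 16.7 °C)/2.947 = 165.0 W/m
From the inner boundary to the calcium silicate/vermiculite board interface, ΣR_partial = 2.268 m·K/W.
T_interface = T_in − Q'·ΣR_partial = 503 °C − (165.0)(2.268) = 129 °C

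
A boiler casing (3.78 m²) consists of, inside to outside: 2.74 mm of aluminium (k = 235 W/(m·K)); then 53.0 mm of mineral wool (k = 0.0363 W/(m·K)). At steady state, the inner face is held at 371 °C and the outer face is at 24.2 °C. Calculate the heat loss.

Treat each layer as a resistance in series:
  R_aluminium = L/(kA) = 0.00274/(235·3.78) = 3.085×10^-6 K/W
  R_mineral wool = L/(kA) = 0.0530/(0.0363·3.78) = 0.3863 K/W
ΣR = 3.085×10^-6 + 0.3863 = 0.3863 K/W
Q = ΔT/ΣR = (371 °C − 24.2 °C)/0.3863 = 898 W

Q = 898 W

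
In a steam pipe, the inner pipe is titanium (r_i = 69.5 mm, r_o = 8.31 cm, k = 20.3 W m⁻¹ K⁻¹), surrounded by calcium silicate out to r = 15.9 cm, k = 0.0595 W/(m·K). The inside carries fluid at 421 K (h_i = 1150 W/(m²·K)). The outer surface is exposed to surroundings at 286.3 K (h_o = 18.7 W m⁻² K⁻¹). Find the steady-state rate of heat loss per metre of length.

Series thermal resistances, inner to outer:
  R'_conv,in = 1/(2πr h) = 1/(2π·0.0695·1150) = 0.001991 m·K/W
  R'_titanium = ln(0.0831/0.0695)/(2πk) = 0.1787/(2π·20.3) = 0.001401 m·K/W
  R'_calcium silicate = ln(0.159/0.0831)/(2πk) = 0.6489/(2π·0.0595) = 1.736 m·K/W
  R'_conv,out = 1/(2πr h) = 1/(2π·0.159·18.7) = 0.05353 m·K/W
ΣR = 0.001991 + 0.001401 + 1.736 + 0.05353 = 1.793 m·K/W
Q' = ΔT/ΣR = (421 K − 286.3 K)/1.793 = 75.1 W/m

Q' = 75.1 W/m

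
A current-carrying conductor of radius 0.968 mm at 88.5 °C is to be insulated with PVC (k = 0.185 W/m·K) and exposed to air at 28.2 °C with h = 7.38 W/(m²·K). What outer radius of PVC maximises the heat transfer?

r_cr = 2.51 cm

For a cylinder, r_cr = k_ins/h = 0.185/7.38 = 0.0251 m = 2.51 cm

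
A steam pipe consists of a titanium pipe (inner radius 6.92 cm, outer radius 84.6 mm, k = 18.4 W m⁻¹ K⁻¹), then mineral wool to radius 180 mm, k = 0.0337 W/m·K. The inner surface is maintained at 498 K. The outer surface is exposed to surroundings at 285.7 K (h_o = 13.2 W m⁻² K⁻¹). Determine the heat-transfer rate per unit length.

Q' = 58.4 W/m

Resistance network (inner→outer):
  R'_titanium = ln(0.0846/0.0692)/(2πk) = 0.2009/(2π·18.4) = 0.001738 m·K/W
  R'_mineral wool = ln(0.180/0.0846)/(2πk) = 0.7550/(2π·0.0337) = 3.566 m·K/W
  R'_conv,out = 1/(2πr h) = 1/(2π·0.180·13.2) = 0.06698 m·K/W
ΣR = 0.001738 + 3.566 + 0.06698 = 3.635 m·K/W
Q' = ΔT/ΣR = (498 K − 285.7 K)/3.635 = 58.4 W/m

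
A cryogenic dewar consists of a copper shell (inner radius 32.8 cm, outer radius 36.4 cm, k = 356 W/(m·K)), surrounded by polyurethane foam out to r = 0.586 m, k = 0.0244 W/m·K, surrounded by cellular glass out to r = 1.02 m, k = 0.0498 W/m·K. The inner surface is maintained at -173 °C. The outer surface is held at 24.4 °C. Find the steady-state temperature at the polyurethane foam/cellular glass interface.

Resistance network (inner→outer):
  R_copper = (1/0.328 − 1/0.364)/(4πk) = 0.3015/(4π·356) = 6.740×10^-5 K/W
  R_polyurethane foam = (1/0.364 − 1/0.586)/(4πk) = 1.041/(4π·0.0244) = 3.394 K/W
  R_cellular glass = (1/0.586 − 1/1.02)/(4πk) = 0.7261/(4π·0.0498) = 1.160 K/W
ΣR = 6.740×10^-5 + 3.394 + 1.160 = 4.554 K/W
Q = ΔT/ΣR = (-173 °C − 24.4 °C)/4.554 = -43.35 W
From the inner boundary to the polyurethane foam/cellular glass interface, ΣR_partial = 3.394 K/W.
T_interface = T_in − Q·ΣR_partial = -173 °C − (-43.35)(3.394) = -25.9 °C

T = -25.9 °C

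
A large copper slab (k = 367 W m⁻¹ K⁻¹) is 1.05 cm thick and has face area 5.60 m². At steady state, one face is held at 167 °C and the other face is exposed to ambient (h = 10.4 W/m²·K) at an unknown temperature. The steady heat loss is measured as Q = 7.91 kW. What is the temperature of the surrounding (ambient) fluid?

T_out = 31.1 °C

Sum the resistances:
  R_copper = L/(kA) = 0.0105/(367·5.60) = 5.109×10^-6 K/W
  R_conv,out = 1/(hA) = 1/(10.4·5.60) = 0.01717 K/W
ΣR = 0.01718 K/W
ΔT = Q·ΣR = 7910 × 0.01718 = 135.9 K
Heat flows outward, so T_out = T_in − ΔT = 167 − 135.9 = 31.1 °C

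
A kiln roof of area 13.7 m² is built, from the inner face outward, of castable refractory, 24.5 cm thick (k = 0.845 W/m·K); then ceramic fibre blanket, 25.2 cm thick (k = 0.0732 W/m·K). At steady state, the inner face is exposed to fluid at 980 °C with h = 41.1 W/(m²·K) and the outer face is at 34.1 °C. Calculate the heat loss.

Treat each layer as a resistance in series:
  R_conv,in = 1/(hA) = 1/(41.1·13.7) = 0.001776 K/W
  R_castable refractory = L/(kA) = 0.245/(0.845·13.7) = 0.02116 K/W
  R_ceramic fibre blanket = L/(kA) = 0.252/(0.0732·13.7) = 0.2513 K/W
ΣR = 0.001776 + 0.02116 + 0.2513 = 0.2742 K/W
Q = ΔT/ΣR = (980 °C − 34.1 °C)/0.2742 = 3450 W

Q = 3.45 kW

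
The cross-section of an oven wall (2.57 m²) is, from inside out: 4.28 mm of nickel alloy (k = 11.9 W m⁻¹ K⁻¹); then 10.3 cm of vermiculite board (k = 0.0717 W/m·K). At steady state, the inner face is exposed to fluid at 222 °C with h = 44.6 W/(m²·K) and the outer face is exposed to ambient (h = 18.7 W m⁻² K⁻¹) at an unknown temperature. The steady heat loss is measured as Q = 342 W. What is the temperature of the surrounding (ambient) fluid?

Sum the resistances:
  R_conv,in = 1/(hA) = 1/(44.6·2.57) = 0.008724 K/W
  R_nickel alloy = L/(kA) = 0.00428/(11.9·2.57) = 1.399×10^-4 K/W
  R_vermiculite board = L/(kA) = 0.103/(0.0717·2.57) = 0.5590 K/W
  R_conv,out = 1/(hA) = 1/(18.7·2.57) = 0.02081 K/W
ΣR = 0.5886 K/W
ΔT = Q·ΣR = 342 × 0.5886 = 201.3 K
Heat flows outward, so T_out = T_in − ΔT = 222 − 201.3 = 20.7 °C

T_out = 20.7 °C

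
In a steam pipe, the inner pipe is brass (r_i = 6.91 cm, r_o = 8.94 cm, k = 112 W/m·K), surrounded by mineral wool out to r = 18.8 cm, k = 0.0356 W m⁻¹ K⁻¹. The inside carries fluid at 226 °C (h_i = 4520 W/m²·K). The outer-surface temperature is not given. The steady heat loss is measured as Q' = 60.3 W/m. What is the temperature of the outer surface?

T_out = 25.6 °C

Sum the resistances:
  R'_conv,in = 1/(2πr h) = 1/(2π·0.0691·4520) = 5.096×10^-4 m·K/W
  R'_brass = ln(0.0894/0.0691)/(2πk) = 0.2576/(2π·112) = 3.660×10^-4 m·K/W
  R'_mineral wool = ln(0.188/0.0894)/(2πk) = 0.7433/(2π·0.0356) = 3.323 m·K/W
ΣR = 3.324 m·K/W
ΔT = Q'·ΣR = 60.3 × 3.324 = 200.4 K
Heat flows outward, so T_out = T_in − ΔT = 226 − 200.4 = 25.6 °C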